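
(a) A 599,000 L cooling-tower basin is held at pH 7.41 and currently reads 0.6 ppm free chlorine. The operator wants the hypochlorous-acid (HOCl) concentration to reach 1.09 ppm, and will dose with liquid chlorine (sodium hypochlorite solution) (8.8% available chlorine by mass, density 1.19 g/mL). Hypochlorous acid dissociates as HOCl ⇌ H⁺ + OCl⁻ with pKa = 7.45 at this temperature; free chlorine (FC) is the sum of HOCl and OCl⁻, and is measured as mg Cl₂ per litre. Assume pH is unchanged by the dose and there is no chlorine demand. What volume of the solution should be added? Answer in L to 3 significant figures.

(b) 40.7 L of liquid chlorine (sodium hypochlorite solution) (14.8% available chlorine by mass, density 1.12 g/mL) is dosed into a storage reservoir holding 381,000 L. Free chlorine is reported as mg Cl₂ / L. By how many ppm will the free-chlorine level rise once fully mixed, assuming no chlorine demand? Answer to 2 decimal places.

(a) 8.49 L; (b) 17.71 ppm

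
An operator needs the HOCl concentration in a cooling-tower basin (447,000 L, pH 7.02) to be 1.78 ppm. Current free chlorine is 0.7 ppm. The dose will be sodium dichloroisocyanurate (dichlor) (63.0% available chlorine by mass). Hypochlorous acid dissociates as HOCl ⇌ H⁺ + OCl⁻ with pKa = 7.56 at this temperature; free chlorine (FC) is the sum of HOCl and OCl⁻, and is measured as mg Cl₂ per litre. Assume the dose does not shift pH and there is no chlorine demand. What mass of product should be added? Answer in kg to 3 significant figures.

[OCl⁻]/[HOCl] = 10^(pH − pKa) = 10^(7.02 − 7.56) = 0.2884; fraction as HOCl = 1/(1 + 0.2884) = 0.7762.
Free chlorine required for 1.78 ppm HOCl: 1.78 / 0.7762 = 2.293 ppm.
FC to add: 2.293 − 0.7 = 1.593 mg/L as Cl₂.
Cl₂ equivalent: 1.593 mg/L × 447,000 L = 712.2 g.
Product at 63.0% available Cl: 712.2 / 0.63 = 1131 g.

1.13 kg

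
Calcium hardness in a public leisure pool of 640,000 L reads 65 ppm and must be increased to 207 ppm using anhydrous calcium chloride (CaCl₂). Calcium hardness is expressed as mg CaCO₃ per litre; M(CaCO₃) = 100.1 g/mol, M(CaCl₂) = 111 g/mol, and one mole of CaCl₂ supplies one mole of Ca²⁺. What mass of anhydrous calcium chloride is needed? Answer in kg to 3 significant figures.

Hardness to add: (207 − 65) = 142 mg/L as CaCO₃ × 640,000 L = 90,880 g as CaCO₃.
Moles of Ca²⁺ (1 mol Ca²⁺ ≡ 1 mol CaCO₃): 90,880 / 100.1 g/mol = 907.9 mol.
Mass of CaCl₂: 907.9 × 111 = 100,800 g.

101 kg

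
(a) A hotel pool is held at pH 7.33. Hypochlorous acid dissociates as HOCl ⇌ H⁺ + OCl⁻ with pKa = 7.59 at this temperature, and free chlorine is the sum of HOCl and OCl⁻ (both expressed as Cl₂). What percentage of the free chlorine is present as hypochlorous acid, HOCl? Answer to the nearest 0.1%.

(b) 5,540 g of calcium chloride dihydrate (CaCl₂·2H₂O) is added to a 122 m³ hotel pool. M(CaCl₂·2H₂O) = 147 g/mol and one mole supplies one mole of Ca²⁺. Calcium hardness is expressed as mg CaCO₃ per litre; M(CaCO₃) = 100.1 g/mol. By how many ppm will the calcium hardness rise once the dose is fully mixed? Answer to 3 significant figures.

(a) [OCl⁻]/[HOCl] = 10^(pH − pKa) = 10^(7.33 − 7.59) = 10^-0.26 = 0.5495.
(a) Fraction as HOCl = 1 / (1 + 0.5495) = 0.6454.

(b) Volume: 122 m³ = 122,000 L.
(b) Moles of Ca²⁺: 5,540 g ÷ 147 g/mol = 37.69 mol.
(b) As CaCO₃: 37.69 mol × 100.1 g/mol = 3772 g.
(b) Rise: 3772 g / 122,000 L × 1000 = 30.92 mg/L.

(a) 64.5%; (b) 30.9 ppm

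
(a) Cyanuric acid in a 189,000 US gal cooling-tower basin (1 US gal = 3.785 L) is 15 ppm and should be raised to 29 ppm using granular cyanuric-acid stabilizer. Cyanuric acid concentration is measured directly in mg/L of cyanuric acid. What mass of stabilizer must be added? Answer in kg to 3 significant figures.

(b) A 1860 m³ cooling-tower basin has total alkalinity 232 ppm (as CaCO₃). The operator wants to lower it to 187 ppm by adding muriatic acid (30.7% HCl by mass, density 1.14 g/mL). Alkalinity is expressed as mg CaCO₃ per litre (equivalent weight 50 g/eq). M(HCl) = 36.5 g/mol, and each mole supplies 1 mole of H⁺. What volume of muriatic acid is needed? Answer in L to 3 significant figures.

(a) 10.0 kg; (b) 175 L

(a) Volume: 189,000 US gal × 3.785 L/gal = 715,365 L.
(a) CYA to add: (29 − 15) = 14 mg/L × 715,365 L = 10,020 g cyanuric acid.

(b) Volume: 1860 m³ = 1,860,000 L.
(b) Alkalinity to neutralize: (232 − 187) = 45 mg/L as CaCO₃ × 1,860,000 L = 83,700 g as CaCO₃.
(b) Equivalents of H⁺ required: 83,700 ÷ 50 g/eq = 1674 eq = 1674 mol HCl.
(b) Mass of HCl: 1674 × 36.5 = 61,100 g.
(b) Mass of 30.7% solution: 61,100 / 0.307 = 199,000 g.
(b) Volume: 199,000 g ÷ 1.14 g/mL = 174,600 mL.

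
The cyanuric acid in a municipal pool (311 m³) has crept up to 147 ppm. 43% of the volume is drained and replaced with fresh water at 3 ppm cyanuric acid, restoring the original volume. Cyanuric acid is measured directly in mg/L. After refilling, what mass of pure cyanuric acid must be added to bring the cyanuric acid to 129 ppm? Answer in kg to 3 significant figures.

Volume: 311 m³ = 311,000 L.
After draining 43% and refilling: 147 × 0.57 + 3 × 0.43 = 85.08 ppm.
Deficit to target: 129 − 85.08 = 43.92 mg/L.
Mass: 43.92 mg/L × 311,000 L = 13,660 g cyanuric acid.

13.7 kg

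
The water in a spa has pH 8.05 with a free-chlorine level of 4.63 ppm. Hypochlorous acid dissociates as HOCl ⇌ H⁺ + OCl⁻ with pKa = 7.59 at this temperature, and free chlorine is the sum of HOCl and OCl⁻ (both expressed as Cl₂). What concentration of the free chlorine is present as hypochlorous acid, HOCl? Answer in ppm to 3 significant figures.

1.19 ppm

[OCl⁻]/[HOCl] = 10^(pH − pKa) = 10^(8.05 − 7.59) = 10^0.46 = 2.884.
Fraction as HOCl = 1 / (1 + 2.884) = 0.2575.
HOCl = 0.2575 × 4.63 ppm = 1.192 ppm.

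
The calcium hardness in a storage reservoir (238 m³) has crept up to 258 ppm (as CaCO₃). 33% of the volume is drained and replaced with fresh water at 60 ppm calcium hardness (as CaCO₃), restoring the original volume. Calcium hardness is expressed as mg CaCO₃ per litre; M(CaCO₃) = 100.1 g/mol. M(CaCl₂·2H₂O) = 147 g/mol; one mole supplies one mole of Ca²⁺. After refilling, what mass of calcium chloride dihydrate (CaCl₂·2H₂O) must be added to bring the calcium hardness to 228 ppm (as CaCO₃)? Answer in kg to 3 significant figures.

12.4 kg

Volume: 238 m³ = 238,000 L.
After draining 33% and refilling: 258 × 0.67 + 60 × 0.33 = 192.66 ppm.
Deficit to target: 228 − 192.66 = 35.34 mg/L.
As CaCO₃: 35.34 mg/L × 238,000 L = 8411 g; ÷ 100.1 = 84.03 mol Ca²⁺.
Mass: 84.03 × 147 = 12,350 g.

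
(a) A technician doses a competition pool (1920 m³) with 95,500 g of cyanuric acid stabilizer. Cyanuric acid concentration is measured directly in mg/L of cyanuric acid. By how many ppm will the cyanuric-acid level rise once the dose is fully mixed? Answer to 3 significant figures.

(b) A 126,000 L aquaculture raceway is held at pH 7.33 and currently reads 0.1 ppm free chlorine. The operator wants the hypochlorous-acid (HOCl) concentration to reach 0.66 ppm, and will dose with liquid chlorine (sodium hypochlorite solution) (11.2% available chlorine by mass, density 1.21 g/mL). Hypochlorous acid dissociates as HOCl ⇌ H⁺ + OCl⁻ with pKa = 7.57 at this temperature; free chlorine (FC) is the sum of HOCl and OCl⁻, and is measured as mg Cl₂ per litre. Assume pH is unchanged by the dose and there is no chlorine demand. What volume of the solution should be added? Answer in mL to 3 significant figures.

(a) Volume: 1920 m³ = 1,920,000 L.
(a) Rise: 95,500 g / 1,920,000 L × 1000 = 49.74 mg/L.

(b) [OCl⁻]/[HOCl] = 10^(pH − pKa) = 10^(7.33 − 7.57) = 0.5754; fraction as HOCl = 1/(1 + 0.5754) = 0.6347.
(b) Free chlorine required for 0.66 ppm HOCl: 0.66 / 0.6347 = 1.04 ppm.
(b) FC to add: 1.04 − 0.1 = 0.9398 mg/L as Cl₂.
(b) Cl₂ equivalent: 0.9398 mg/L × 126,000 L = 118.4 g.
(b) Product at 11.2% available Cl: 118.4 / 0.112 = 1057 g.
(b) Volume: 1057 g ÷ 1.21 g/mL = 873.8 mL.

(a) 49.7 ppm; (b) 874 mL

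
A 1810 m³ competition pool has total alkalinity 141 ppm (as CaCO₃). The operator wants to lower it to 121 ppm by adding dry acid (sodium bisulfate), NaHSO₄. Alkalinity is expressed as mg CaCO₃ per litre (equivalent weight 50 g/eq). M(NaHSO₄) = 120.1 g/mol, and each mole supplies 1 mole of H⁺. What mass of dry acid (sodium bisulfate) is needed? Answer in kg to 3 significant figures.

87.0 kg

Volume: 1810 m³ = 1,810,000 L.
Alkalinity to neutralize: (141 − 121) = 20 mg/L as CaCO₃ × 1,810,000 L = 36,200 g as CaCO₃.
Equivalents of H⁺ required: 36,200 ÷ 50 g/eq = 724 eq = 724 mol NaHSO₄.
Mass of NaHSO₄: 724 × 120.1 = 86,950 g.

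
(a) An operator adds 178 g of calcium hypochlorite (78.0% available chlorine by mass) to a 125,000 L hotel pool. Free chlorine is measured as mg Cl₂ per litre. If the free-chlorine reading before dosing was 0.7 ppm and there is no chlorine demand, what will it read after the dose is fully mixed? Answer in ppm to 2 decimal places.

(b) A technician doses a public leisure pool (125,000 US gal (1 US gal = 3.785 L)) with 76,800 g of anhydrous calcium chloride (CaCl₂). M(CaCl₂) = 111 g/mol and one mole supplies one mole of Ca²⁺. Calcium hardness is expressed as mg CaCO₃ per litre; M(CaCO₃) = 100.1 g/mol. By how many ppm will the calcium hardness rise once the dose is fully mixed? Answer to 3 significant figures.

(a) 1.81 ppm; (b) 146 ppm

(a) Available chlorine delivered: 178 g × 0.78 = 138.8 g as Cl₂.
(a) Concentration rise: 138.8 g / 125,000 L = 1.111 mg/L = 1.11 ppm.
(a) Final FC: 0.7 + 1.11 = 1.81 ppm.

(b) Volume: 125,000 US gal × 3.785 L/gal = 473,125 L.
(b) Moles of Ca²⁺: 76,800 g ÷ 111 g/mol = 691.9 mol.
(b) As CaCO₃: 691.9 mol × 100.1 g/mol = 69,260 g.
(b) Rise: 69,260 g / 473,125 L × 1000 = 146.4 mg/L.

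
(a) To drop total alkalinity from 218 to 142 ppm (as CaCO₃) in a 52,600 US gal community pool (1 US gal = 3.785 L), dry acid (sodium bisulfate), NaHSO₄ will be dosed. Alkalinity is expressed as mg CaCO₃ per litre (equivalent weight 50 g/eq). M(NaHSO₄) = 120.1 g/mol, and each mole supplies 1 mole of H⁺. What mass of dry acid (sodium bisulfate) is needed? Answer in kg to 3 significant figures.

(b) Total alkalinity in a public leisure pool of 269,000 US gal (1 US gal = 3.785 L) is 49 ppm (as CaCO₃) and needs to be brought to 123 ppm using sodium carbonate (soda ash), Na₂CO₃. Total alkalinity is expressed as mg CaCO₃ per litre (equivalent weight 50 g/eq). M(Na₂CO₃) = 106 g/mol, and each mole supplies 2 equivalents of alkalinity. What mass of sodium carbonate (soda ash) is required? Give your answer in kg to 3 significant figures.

(a) Volume: 52,600 US gal × 3.785 L/gal = 199,091 L.
(a) Alkalinity to neutralize: (218 − 142) = 76 mg/L as CaCO₃ × 199,091 L = 15,130 g as CaCO₃.
(a) Equivalents of H⁺ required: 15,130 ÷ 50 g/eq = 302.6 eq = 302.6 mol NaHSO₄.
(a) Mass of NaHSO₄: 302.6 × 120.1 = 36,340 g.

(b) Volume: 269,000 US gal × 3.785 L/gal = 1,018,165 L.
(b) Alkalinity to add: (123 − 49) = 74 mg/L as CaCO₃ × 1,018,165 L = 75,340 g as CaCO₃.
(b) Equivalents: 75,340 g ÷ 50 g/eq = 1507 eq.
(b) Each mole of Na₂CO₃ supplies 2 eq, so 1507 / 2 = 753.4 mol.
(b) Mass: 753.4 mol × 106 g/mol = 79,860 g.

(a) 36.3 kg; (b) 79.9 kg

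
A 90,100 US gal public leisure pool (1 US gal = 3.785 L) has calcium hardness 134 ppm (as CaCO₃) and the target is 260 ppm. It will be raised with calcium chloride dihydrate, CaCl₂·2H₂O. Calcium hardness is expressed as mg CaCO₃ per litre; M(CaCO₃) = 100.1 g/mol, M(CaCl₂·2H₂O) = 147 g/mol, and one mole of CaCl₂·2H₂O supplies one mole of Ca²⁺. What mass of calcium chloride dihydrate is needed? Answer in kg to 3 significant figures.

63.1 kg

Volume: 90,100 US gal × 3.785 L/gal = 341,028 L.
Hardness to add: (260 − 134) = 126 mg/L as CaCO₃ × 341,028 L = 42,970 g as CaCO₃.
Moles of Ca²⁺ (1 mol Ca²⁺ ≡ 1 mol CaCO₃): 42,970 / 100.1 g/mol = 429.3 mol.
Mass of CaCl₂·2H₂O: 429.3 × 147 = 63,100 g.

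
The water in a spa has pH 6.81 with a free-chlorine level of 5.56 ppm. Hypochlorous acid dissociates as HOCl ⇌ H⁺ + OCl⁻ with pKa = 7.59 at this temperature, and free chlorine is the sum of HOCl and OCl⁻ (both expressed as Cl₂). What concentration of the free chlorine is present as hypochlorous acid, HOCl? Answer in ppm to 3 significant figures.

[OCl⁻]/[HOCl] = 10^(pH − pKa) = 10^(6.81 − 7.59) = 10^-0.78 = 0.166.
Fraction as HOCl = 1 / (1 + 0.166) = 0.8577.
HOCl = 0.8577 × 5.56 ppm = 4.769 ppm.

4.77 ppm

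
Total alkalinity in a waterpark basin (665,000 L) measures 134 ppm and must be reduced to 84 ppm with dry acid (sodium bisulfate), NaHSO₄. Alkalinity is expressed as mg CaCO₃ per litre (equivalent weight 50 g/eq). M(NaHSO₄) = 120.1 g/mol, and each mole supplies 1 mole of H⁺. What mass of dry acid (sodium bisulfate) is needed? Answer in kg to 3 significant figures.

79.9 kg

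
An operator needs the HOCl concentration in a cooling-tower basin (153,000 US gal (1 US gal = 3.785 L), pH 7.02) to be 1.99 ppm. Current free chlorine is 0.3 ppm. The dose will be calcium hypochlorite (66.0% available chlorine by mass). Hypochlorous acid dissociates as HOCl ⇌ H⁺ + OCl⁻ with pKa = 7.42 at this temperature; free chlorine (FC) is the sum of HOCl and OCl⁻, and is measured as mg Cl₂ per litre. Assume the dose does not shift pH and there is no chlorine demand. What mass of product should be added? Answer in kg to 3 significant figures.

2.18 kg

Volume: 153,000 US gal × 3.785 L/gal = 579,105 L.
[OCl⁻]/[HOCl] = 10^(pH − pKa) = 10^(7.02 − 7.42) = 0.3981; fraction as HOCl = 1/(1 + 0.3981) = 0.7153.
Free chlorine required for 1.99 ppm HOCl: 1.99 / 0.7153 = 2.782 ppm.
FC to add: 2.782 − 0.3 = 2.482 mg/L as Cl₂.
Cl₂ equivalent: 2.482 mg/L × 579,105 L = 1437 g.
Product at 66.0% available Cl: 1437 / 0.66 = 2178 g.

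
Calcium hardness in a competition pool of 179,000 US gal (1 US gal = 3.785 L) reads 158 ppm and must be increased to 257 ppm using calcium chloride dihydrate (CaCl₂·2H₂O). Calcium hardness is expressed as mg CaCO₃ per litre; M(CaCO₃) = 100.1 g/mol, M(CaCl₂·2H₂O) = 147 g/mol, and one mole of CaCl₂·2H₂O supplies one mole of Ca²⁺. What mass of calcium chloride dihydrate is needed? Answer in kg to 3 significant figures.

98.5 kg

Volume: 179,000 US gal × 3.785 L/gal = 677,515 L.
Hardness to add: (257 − 158) = 99 mg/L as CaCO₃ × 677,515 L = 67,070 g as CaCO₃.
Moles of Ca²⁺ (1 mol Ca²⁺ ≡ 1 mol CaCO₃): 67,070 / 100.1 g/mol = 670.1 mol.
Mass of CaCl₂·2H₂O: 670.1 × 147 = 98,500 g.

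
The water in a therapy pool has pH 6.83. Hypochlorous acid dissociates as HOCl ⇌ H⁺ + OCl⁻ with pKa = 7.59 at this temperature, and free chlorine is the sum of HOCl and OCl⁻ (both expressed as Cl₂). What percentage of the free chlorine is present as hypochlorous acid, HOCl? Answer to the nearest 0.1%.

[OCl⁻]/[HOCl] = 10^(pH − pKa) = 10^(6.83 − 7.59) = 10^-0.76 = 0.1738.
Fraction as HOCl = 1 / (1 + 0.1738) = 0.8519.

85.2%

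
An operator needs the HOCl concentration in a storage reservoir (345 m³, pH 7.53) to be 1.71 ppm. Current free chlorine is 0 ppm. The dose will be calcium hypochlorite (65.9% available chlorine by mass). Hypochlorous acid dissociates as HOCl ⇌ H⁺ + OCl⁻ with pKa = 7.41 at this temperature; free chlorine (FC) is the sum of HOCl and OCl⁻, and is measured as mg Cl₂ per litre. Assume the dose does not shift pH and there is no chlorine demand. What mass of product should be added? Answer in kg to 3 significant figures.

2.08 kg

Volume: 345 m³ = 345,000 L.
[OCl⁻]/[HOCl] = 10^(pH − pKa) = 10^(7.53 − 7.41) = 1.318; fraction as HOCl = 1/(1 + 1.318) = 0.4314.
Free chlorine required for 1.71 ppm HOCl: 1.71 / 0.4314 = 3.964 ppm.
FC to add: 3.964 − 0 = 3.964 mg/L as Cl₂.
Cl₂ equivalent: 3.964 mg/L × 345,000 L = 1368 g.
Product at 65.9% available Cl: 1368 / 0.659 = 2075 g.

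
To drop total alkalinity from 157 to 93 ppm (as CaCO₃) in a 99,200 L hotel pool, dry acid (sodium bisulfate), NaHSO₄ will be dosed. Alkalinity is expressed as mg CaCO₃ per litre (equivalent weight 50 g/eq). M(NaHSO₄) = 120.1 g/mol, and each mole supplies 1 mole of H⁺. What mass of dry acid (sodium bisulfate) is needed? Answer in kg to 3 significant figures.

15.2 kg

Alkalinity to neutralize: (157 − 93) = 64 mg/L as CaCO₃ × 99,200 L = 6349 g as CaCO₃.
Equivalents of H⁺ required: 6349 ÷ 50 g/eq = 127 eq = 127 mol NaHSO₄.
Mass of NaHSO₄: 127 × 120.1 = 15,250 g.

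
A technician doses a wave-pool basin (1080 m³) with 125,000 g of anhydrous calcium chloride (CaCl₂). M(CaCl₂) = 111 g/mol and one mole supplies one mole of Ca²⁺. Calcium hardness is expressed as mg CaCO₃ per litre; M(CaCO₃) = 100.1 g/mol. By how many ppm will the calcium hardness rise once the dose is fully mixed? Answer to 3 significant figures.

Volume: 1080 m³ = 1,080,000 L.
Moles of Ca²⁺: 125,000 g ÷ 111 g/mol = 1126 mol.
As CaCO₃: 1126 mol × 100.1 g/mol = 112,700 g.
Rise: 112,700 g / 1,080,000 L × 1000 = 104.4 mg/L.

104 ppm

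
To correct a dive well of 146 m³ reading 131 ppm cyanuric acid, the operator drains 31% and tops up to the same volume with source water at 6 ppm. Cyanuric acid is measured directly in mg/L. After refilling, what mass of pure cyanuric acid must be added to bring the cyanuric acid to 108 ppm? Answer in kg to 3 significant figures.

2.30 kg

Volume: 146 m³ = 146,000 L.
After draining 31% and refilling: 131 × 0.69 + 6 × 0.31 = 92.25 ppm.
Deficit to target: 108 − 92.25 = 15.75 mg/L.
Mass: 15.75 mg/L × 146,000 L = 2300 g cyanuric acid.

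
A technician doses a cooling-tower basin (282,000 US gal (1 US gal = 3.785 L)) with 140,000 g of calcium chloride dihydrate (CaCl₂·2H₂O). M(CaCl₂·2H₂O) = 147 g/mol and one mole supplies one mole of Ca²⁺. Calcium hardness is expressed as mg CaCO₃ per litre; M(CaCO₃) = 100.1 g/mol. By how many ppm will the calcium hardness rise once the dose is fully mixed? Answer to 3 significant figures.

89.3 ppm

Volume: 282,000 US gal × 3.785 L/gal = 1,067,370 L.
Moles of Ca²⁺: 140,000 g ÷ 147 g/mol = 952.4 mol.
As CaCO₃: 952.4 mol × 100.1 g/mol = 95,330 g.
Rise: 95,330 g / 1,067,370 L × 1000 = 89.32 mg/L.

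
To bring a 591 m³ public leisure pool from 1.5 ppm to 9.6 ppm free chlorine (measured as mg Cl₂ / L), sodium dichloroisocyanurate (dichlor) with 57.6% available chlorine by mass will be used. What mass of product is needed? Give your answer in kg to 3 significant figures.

8.31 kg

Volume: 591 m³ = 591,000 L.
Chlorine deficit: 9.6 − 1.5 = 8.1 ppm = 8.1 mg/L as Cl₂.
Cl₂ equivalent needed: 8.1 mg/L × 591,000 L = 4,787,000 mg = 4787 g.
Product at 57.6% available chlorine: 4787 / 0.576 = 8311 g.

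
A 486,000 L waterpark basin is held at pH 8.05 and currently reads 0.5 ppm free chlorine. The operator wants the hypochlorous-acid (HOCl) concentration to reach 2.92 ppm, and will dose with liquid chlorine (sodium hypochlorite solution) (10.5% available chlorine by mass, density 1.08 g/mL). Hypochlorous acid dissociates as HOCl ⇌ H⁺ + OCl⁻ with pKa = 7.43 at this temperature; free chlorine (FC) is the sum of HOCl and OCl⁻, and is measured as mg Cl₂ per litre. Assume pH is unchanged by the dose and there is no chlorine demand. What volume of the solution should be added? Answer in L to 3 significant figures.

62.5 L

[OCl⁻]/[HOCl] = 10^(pH − pKa) = 10^(8.05 − 7.43) = 4.169; fraction as HOCl = 1/(1 + 4.169) = 0.1935.
Free chlorine required for 2.92 ppm HOCl: 2.92 / 0.1935 = 15.09 ppm.
FC to add: 15.09 − 0.5 = 14.59 mg/L as Cl₂.
Cl₂ equivalent: 14.59 mg/L × 486,000 L = 7092 g.
Product at 10.5% available Cl: 7092 / 0.105 = 67,540 g.
Volume: 67,540 g ÷ 1.08 g/mL = 62,540 mL.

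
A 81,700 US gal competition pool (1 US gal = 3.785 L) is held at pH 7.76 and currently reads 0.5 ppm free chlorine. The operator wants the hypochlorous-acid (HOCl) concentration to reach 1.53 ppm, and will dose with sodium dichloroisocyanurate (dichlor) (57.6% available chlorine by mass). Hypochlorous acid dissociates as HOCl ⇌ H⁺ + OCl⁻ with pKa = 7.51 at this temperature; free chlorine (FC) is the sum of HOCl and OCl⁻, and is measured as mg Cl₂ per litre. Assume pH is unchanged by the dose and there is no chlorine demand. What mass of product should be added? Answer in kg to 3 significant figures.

2.01 kg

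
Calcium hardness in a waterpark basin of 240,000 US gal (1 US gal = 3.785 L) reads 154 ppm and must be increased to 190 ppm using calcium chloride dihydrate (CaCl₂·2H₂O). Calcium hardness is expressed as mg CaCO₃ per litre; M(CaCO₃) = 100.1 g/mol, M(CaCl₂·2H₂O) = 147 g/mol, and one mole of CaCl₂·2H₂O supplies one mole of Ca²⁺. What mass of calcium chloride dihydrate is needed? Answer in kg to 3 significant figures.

Volume: 240,000 US gal × 3.785 L/gal = 908,400 L.
Hardness to add: (190 − 154) = 36 mg/L as CaCO₃ × 908,400 L = 32,700 g as CaCO₃.
Moles of Ca²⁺ (1 mol Ca²⁺ ≡ 1 mol CaCO₃): 32,700 / 100.1 g/mol = 326.7 mol.
Mass of CaCl₂·2H₂O: 326.7 × 147 = 48,020 g.

48.0 kg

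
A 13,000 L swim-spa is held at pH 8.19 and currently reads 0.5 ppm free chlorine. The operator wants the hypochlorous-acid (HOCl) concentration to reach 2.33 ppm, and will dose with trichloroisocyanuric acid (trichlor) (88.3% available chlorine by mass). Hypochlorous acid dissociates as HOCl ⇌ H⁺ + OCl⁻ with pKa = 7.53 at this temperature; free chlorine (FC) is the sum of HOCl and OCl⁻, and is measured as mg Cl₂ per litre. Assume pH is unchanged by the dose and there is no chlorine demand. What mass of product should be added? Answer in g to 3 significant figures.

[OCl⁻]/[HOCl] = 10^(pH − pKa) = 10^(8.19 − 7.53) = 4.571; fraction as HOCl = 1/(1 + 4.571) = 0.1795.
Free chlorine required for 2.33 ppm HOCl: 2.33 / 0.1795 = 12.98 ppm.
FC to add: 12.98 − 0.5 = 12.48 mg/L as Cl₂.
Cl₂ equivalent: 12.48 mg/L × 13,000 L = 162.2 g.
Product at 88.3% available Cl: 162.2 / 0.883 = 183.7 g.

184 g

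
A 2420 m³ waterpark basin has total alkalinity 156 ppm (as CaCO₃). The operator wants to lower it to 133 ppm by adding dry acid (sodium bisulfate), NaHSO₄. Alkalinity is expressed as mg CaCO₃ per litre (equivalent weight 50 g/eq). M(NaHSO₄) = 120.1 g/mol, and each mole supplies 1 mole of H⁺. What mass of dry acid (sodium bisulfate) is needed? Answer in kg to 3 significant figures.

134 kg

Volume: 2420 m³ = 2,420,000 L.
Alkalinity to neutralize: (156 − 133) = 23 mg/L as CaCO₃ × 2,420,000 L = 55,660 g as CaCO₃.
Equivalents of H⁺ required: 55,660 ÷ 50 g/eq = 1113 eq = 1113 mol NaHSO₄.
Mass of NaHSO₄: 1113 × 120.1 = 133,700 g.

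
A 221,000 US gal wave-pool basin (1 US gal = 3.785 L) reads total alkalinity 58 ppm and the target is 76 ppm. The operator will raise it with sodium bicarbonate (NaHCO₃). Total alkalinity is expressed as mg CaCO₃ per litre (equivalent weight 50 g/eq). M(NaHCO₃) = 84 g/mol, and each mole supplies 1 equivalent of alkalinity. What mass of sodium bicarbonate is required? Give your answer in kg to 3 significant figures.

25.3 kg

Volume: 221,000 US gal × 3.785 L/gal = 836,485 L.
Alkalinity to add: (76 − 58) = 18 mg/L as CaCO₃ × 836,485 L = 15,060 g as CaCO₃.
Equivalents: 15,060 g ÷ 50 g/eq = 301.1 eq.
NaHCO₃ supplies 1 eq per mole → 301.1 mol.
Mass: 301.1 mol × 84 g/mol = 25,300 g.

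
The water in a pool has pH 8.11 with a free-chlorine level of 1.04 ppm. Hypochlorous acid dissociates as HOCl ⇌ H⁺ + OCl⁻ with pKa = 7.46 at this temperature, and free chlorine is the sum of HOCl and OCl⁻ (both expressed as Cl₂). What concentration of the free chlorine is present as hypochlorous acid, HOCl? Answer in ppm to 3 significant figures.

[OCl⁻]/[HOCl] = 10^(pH − pKa) = 10^(8.11 − 7.46) = 10^0.65 = 4.467.
Fraction as HOCl = 1 / (1 + 4.467) = 0.1829.
HOCl = 0.1829 × 1.04 ppm = 0.1902 ppm.

0.190 ppm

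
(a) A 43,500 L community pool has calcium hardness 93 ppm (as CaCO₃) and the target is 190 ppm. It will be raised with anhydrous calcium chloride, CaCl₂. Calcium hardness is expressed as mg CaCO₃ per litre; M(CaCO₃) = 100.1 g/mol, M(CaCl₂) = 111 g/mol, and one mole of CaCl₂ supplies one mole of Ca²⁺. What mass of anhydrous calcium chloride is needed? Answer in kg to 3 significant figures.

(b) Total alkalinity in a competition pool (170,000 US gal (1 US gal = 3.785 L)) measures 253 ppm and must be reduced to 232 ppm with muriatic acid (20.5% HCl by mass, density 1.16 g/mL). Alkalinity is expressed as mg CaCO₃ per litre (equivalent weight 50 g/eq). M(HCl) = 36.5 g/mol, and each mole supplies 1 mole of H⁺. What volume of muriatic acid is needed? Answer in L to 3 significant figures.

(a) 4.68 kg; (b) 41.5 L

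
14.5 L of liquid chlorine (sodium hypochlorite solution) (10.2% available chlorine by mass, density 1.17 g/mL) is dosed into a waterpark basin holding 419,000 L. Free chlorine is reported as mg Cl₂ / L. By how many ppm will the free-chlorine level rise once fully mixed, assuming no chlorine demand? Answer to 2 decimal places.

4.13 ppm

Mass of solution: 14.5 L × 1000 mL/L × 1.17 g/mL = 16,960 g.
Available chlorine delivered: 16,960 g × 0.102 = 1730 g as Cl₂.
Concentration rise: 1730 g / 419,000 L = 4.13 mg/L = 4.13 ppm.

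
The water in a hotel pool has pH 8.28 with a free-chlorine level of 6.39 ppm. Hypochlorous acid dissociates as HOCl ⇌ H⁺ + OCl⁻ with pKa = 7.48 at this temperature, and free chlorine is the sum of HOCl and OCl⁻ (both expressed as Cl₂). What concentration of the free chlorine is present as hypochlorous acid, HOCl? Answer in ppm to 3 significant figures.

0.874 ppm

[OCl⁻]/[HOCl] = 10^(pH − pKa) = 10^(8.28 − 7.48) = 10^0.80 = 6.31.
Fraction as HOCl = 1 / (1 + 6.31) = 0.1368.
HOCl = 0.1368 × 6.39 ppm = 0.8742 ppm.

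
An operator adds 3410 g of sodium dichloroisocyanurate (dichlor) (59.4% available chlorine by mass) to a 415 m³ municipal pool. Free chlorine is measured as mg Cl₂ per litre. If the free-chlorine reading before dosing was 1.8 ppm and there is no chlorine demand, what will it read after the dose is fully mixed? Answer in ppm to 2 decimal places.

Volume: 415 m³ = 415,000 L.
Available chlorine delivered: 3410 g × 0.594 = 2026 g as Cl₂.
Concentration rise: 2026 g / 415,000 L = 4.881 mg/L = 4.88 ppm.
Final FC: 1.8 + 4.88 = 6.68 ppm.

6.68 ppm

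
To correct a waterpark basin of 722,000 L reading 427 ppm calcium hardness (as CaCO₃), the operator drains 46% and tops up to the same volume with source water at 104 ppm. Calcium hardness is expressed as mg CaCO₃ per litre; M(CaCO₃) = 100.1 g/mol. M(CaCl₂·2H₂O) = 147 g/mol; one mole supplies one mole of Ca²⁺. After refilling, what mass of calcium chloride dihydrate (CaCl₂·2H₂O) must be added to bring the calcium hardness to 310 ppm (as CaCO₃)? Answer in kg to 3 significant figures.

33.5 kg

After draining 46% and refilling: 427 × 0.54 + 104 × 0.46 = 278.42 ppm.
Deficit to target: 310 − 278.42 = 31.58 mg/L.
As CaCO₃: 31.58 mg/L × 722,000 L = 22,800 g; ÷ 100.1 = 227.8 mol Ca²⁺.
Mass: 227.8 × 147 = 33,480 g.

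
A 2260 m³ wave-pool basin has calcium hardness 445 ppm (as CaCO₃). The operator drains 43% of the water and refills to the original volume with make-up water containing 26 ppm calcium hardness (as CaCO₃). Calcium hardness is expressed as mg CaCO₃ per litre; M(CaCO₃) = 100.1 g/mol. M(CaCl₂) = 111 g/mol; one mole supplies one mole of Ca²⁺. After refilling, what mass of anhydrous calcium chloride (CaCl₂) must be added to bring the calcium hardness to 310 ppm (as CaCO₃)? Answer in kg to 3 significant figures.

113 kg

Volume: 2260 m³ = 2,260,000 L.
After draining 43% and refilling: 445 × 0.57 + 26 × 0.43 = 264.83 ppm.
Deficit to target: 310 − 264.83 = 45.17 mg/L.
As CaCO₃: 45.17 mg/L × 2,260,000 L = 102,100 g; ÷ 100.1 = 1020 mol Ca²⁺.
Mass: 1020 × 111 = 113,200 g.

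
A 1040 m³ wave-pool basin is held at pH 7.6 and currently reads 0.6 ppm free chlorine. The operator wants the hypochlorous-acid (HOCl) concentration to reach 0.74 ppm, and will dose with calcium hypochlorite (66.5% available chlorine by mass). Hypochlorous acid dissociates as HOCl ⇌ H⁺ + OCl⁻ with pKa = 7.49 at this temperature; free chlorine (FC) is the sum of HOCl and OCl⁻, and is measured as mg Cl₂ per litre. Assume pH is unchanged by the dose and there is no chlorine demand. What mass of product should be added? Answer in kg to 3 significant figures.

1.71 kg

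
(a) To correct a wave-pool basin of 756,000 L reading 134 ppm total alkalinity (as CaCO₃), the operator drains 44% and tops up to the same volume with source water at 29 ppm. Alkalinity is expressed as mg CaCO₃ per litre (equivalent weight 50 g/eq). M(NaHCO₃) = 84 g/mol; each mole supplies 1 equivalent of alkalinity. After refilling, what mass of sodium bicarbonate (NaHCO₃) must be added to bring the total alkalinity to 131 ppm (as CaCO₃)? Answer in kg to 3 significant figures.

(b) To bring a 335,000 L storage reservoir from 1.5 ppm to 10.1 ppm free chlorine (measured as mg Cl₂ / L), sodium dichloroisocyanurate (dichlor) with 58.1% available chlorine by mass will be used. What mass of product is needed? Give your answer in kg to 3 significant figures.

(a) 54.9 kg; (b) 4.96 kg

(a) After draining 44% and refilling: 134 × 0.56 + 29 × 0.44 = 87.8 ppm.
(a) Deficit to target: 131 − 87.8 = 43.2 mg/L.
(a) As CaCO₃: 43.2 mg/L × 756,000 L = 32,660 g; ÷ 50 g/eq ÷ 1 = 653.2 mol NaHCO₃.
(a) Mass: 653.2 × 84 = 54,870 g.

(b) Chlorine deficit: 10.1 − 1.5 = 8.6 ppm = 8.6 mg/L as Cl₂.
(b) Cl₂ equivalent needed: 8.6 mg/L × 335,000 L = 2,881,000 mg = 2881 g.
(b) Product at 58.1% available chlorine: 2881 / 0.581 = 4959 g.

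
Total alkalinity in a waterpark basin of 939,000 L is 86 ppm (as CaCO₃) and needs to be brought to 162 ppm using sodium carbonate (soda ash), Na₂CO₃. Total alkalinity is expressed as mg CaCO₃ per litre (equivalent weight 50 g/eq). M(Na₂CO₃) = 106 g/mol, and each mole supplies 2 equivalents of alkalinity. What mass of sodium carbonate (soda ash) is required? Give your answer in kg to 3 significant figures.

75.6 kg

Alkalinity to add: (162 − 86) = 76 mg/L as CaCO₃ × 939,000 L = 71,360 g as CaCO₃.
Equivalents: 71,360 g ÷ 50 g/eq = 1427 eq.
Each mole of Na₂CO₃ supplies 2 eq, so 1427 / 2 = 713.6 mol.
Mass: 713.6 mol × 106 g/mol = 75,650 g.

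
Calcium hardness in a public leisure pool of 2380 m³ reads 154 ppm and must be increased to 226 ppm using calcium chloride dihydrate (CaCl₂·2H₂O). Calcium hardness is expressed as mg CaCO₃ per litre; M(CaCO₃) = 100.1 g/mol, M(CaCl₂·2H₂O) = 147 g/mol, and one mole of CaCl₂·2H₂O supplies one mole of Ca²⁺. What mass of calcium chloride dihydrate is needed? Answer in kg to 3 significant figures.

Volume: 2380 m³ = 2,380,000 L.
Hardness to add: (226 − 154) = 72 mg/L as CaCO₃ × 2,380,000 L = 171,400 g as CaCO₃.
Moles of Ca²⁺ (1 mol Ca²⁺ ≡ 1 mol CaCO₃): 171,400 / 100.1 g/mol = 1712 mol.
Mass of CaCl₂·2H₂O: 1712 × 147 = 251,600 g.

252 kg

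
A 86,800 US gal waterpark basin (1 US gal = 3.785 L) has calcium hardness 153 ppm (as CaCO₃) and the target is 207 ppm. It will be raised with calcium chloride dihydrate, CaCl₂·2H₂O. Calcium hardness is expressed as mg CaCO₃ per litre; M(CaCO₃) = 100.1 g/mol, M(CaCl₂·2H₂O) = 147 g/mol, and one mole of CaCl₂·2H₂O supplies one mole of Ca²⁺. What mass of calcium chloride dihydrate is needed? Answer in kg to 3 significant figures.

26.1 kg

Volume: 86,800 US gal × 3.785 L/gal = 328,538 L.
Hardness to add: (207 − 153) = 54 mg/L as CaCO₃ × 328,538 L = 17,740 g as CaCO₃.
Moles of Ca²⁺ (1 mol Ca²⁺ ≡ 1 mol CaCO₃): 17,740 / 100.1 g/mol = 177.2 mol.
Mass of CaCl₂·2H₂O: 177.2 × 147 = 26,050 g.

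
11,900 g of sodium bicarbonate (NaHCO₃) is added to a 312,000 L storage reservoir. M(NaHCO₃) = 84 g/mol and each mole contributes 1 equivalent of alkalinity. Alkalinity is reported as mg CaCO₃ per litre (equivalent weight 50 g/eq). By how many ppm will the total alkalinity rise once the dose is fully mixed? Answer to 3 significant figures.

22.7 ppm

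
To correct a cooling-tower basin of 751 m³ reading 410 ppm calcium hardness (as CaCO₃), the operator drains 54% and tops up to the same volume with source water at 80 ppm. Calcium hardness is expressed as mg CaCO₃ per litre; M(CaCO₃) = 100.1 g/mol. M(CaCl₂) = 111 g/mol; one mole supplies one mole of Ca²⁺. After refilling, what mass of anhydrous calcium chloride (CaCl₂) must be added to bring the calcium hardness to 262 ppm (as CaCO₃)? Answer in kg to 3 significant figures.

Volume: 751 m³ = 751,000 L.
After draining 54% and refilling: 410 × 0.46 + 80 × 0.54 = 231.8 ppm.
Deficit to target: 262 − 231.8 = 30.2 mg/L.
As CaCO₃: 30.2 mg/L × 751,000 L = 22,680 g; ÷ 100.1 = 226.6 mol Ca²⁺.
Mass: 226.6 × 111 = 25,150 g.

25.1 kg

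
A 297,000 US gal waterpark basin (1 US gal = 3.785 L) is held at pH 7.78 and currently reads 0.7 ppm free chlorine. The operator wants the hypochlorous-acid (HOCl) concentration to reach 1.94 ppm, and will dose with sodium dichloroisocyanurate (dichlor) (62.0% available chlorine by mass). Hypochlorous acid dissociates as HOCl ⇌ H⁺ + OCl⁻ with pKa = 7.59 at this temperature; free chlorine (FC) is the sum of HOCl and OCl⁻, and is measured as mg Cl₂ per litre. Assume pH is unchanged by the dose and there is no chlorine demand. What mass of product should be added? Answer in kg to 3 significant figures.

Volume: 297,000 US gal × 3.785 L/gal = 1,124,145 L.
[OCl⁻]/[HOCl] = 10^(pH − pKa) = 10^(7.78 − 7.59) = 1.549; fraction as HOCl = 1/(1 + 1.549) = 0.3923.
Free chlorine required for 1.94 ppm HOCl: 1.94 / 0.3923 = 4.945 ppm.
FC to add: 4.945 − 0.7 = 4.245 mg/L as Cl₂.
Cl₂ equivalent: 4.245 mg/L × 1,124,145 L = 4772 g.
Product at 62.0% available Cl: 4772 / 0.62 = 7696 g.

7.70 kg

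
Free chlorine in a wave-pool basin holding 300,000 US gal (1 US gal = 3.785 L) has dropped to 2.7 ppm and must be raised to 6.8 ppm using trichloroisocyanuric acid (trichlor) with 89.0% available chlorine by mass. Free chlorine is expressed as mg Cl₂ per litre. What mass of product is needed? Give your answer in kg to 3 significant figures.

Volume: 300,000 US gal × 3.785 L/gal = 1,135,500 L.
Chlorine deficit: 6.8 − 2.7 = 4.1 ppm = 4.1 mg/L as Cl₂.
Cl₂ equivalent needed: 4.1 mg/L × 1,135,500 L = 4,656,000 mg = 4656 g.
Product at 89.0% available chlorine: 4656 / 0.89 = 5231 g.

5.23 kg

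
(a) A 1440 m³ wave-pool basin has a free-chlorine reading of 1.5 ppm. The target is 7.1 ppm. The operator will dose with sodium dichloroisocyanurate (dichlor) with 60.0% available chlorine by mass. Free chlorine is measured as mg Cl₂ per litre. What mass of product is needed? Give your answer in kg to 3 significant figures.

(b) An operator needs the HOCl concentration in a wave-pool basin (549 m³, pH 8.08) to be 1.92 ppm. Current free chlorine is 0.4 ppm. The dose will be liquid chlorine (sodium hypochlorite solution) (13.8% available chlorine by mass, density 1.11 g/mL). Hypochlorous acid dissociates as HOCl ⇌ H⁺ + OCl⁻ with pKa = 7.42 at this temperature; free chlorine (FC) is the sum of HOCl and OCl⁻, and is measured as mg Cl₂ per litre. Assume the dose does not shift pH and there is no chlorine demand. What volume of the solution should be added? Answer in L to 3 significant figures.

(a) 13.4 kg; (b) 36.9 L

(a) Volume: 1440 m³ = 1,440,000 L.
(a) Chlorine deficit: 7.1 − 1.5 = 5.6 ppm = 5.6 mg/L as Cl₂.
(a) Cl₂ equivalent needed: 5.6 mg/L × 1,440,000 L = 8,064,000 mg = 8064 g.
(a) Product at 60.0% available chlorine: 8064 / 0.6 = 13,440 g.

(b) Volume: 549 m³ = 549,000 L.
(b) [OCl⁻]/[HOCl] = 10^(pH − pKa) = 10^(8.08 − 7.42) = 4.571; fraction as HOCl = 1/(1 + 4.571) = 0.1795.
(b) Free chlorine required for 1.92 ppm HOCl: 1.92 / 0.1795 = 10.7 ppm.
(b) FC to add: 10.7 − 0.4 = 10.3 mg/L as Cl₂.
(b) Cl₂ equivalent: 10.3 mg/L × 549,000 L = 5653 g.
(b) Product at 13.8% available Cl: 5653 / 0.138 = 40,960 g.
(b) Volume: 40,960 g ÷ 1.11 g/mL = 36,900 mL.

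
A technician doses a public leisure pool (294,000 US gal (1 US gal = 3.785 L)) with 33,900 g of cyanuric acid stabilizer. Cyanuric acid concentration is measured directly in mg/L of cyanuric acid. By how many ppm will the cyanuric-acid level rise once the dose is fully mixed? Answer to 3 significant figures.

30.5 ppm

Volume: 294,000 US gal × 3.785 L/gal = 1,112,790 L.
Rise: 33,900 g / 1,112,790 L × 1000 = 30.46 mg/L.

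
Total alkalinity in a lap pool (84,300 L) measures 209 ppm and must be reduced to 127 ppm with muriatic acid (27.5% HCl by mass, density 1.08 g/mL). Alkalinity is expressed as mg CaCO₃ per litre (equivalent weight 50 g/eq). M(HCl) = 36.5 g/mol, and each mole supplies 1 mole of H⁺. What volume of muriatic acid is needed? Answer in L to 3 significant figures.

17.0 L

Alkalinity to neutralize: (209 − 127) = 82 mg/L as CaCO₃ × 84,300 L = 6913 g as CaCO₃.
Equivalents of H⁺ required: 6913 ÷ 50 g/eq = 138.3 eq = 138.3 mol HCl.
Mass of HCl: 138.3 × 36.5 = 5046 g.
Mass of 27.5% solution: 5046 / 0.275 = 18,350 g.
Volume: 18,350 g ÷ 1.08 g/mL = 16,990 mL.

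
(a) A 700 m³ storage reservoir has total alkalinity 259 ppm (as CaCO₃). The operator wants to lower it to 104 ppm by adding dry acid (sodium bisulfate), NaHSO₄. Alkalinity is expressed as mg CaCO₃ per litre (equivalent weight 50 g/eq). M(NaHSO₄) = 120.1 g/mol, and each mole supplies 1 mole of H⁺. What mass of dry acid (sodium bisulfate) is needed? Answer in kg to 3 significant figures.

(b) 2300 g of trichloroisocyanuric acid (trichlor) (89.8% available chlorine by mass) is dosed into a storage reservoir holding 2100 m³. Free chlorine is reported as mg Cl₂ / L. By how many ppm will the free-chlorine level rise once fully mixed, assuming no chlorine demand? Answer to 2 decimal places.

(a) Volume: 700 m³ = 700,000 L.
(a) Alkalinity to neutralize: (259 − 104) = 155 mg/L as CaCO₃ × 700,000 L = 108,500 g as CaCO₃.
(a) Equivalents of H⁺ required: 108,500 ÷ 50 g/eq = 2170 eq = 2170 mol NaHSO₄.
(a) Mass of NaHSO₄: 2170 × 120.1 = 260,600 g.

(b) Volume: 2100 m³ = 2,100,000 L.
(b) Available chlorine delivered: 2300 g × 0.898 = 2065 g as Cl₂.
(b) Concentration rise: 2065 g / 2,100,000 L = 0.9835 mg/L = 0.98 ppm.

(a) 261 kg; (b) 0.98 ppm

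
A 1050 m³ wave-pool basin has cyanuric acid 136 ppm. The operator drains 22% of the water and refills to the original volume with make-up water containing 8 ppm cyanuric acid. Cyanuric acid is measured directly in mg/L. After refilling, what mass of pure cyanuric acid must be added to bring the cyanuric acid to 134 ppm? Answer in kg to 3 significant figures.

27.5 kg

Volume: 1050 m³ = 1,050,000 L.
After draining 22% and refilling: 136 × 0.78 + 8 × 0.22 = 107.84 ppm.
Deficit to target: 134 − 107.84 = 26.16 mg/L.
Mass: 26.16 mg/L × 1,050,000 L = 27,470 g cyanuric acid.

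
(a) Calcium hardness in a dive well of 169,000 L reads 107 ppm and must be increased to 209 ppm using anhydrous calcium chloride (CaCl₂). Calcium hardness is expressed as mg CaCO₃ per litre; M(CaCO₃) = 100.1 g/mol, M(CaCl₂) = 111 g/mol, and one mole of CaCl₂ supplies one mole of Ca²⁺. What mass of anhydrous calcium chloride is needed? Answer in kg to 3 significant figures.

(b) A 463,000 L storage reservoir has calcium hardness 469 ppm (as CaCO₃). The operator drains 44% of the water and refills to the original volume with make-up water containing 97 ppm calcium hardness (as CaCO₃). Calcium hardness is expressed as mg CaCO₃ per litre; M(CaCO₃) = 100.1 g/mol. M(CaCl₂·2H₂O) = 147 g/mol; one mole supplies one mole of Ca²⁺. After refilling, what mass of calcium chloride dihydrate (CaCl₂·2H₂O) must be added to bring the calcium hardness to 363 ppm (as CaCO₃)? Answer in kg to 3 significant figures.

(a) Hardness to add: (209 − 107) = 102 mg/L as CaCO₃ × 169,000 L = 17,240 g as CaCO₃.
(a) Moles of Ca²⁺ (1 mol Ca²⁺ ≡ 1 mol CaCO₃): 17,240 / 100.1 g/mol = 172.2 mol.
(a) Mass of CaCl₂: 172.2 × 111 = 19,120 g.

(b) After draining 44% and refilling: 469 × 0.56 + 97 × 0.44 = 305.32 ppm.
(b) Deficit to target: 363 − 305.32 = 57.68 mg/L.
(b) As CaCO₃: 57.68 mg/L × 463,000 L = 26,710 g; ÷ 100.1 = 266.8 mol Ca²⁺.
(b) Mass: 266.8 × 147 = 39,220 g.

(a) 19.1 kg; (b) 39.2 kg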